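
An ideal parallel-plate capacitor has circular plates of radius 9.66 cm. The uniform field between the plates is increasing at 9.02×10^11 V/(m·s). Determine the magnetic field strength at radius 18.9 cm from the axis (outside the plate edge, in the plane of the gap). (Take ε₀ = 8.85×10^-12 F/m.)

2.48×10^-7 T

Through the whole plate area (πR² = 0.02932 m²), I_d = ε₀ πR² dE/dt = 0.2341 A.
With r > R the enclosed displacement current is the full I_d; B = μ₀ I_d / (2πr) = 2.48×10^-7 T.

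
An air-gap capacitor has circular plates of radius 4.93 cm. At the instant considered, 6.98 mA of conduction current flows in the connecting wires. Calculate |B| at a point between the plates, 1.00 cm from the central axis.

5.74×10^-9 T

By continuity the displacement current in the gap matches the conduction current: I_d = 6.98×10^-3 A.
For r < R the Ampère–Maxwell law gives B(2πr) = μ₀ I_d (r²/R²), so B = μ₀ I_d r/(2πR²) = (4π×10^-7)(6.98×10^-3)(0.0100)/(2π·0.0493²) = 5.74×10^-9 T.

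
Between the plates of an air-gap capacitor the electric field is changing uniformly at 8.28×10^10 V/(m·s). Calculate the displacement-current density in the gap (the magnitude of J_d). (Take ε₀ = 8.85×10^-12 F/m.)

0.733 A/m²

The displacement-current density is ε₀ ∂E/∂t = (8.85×10^-12)(8.28×10^10) = 0.733 A/m².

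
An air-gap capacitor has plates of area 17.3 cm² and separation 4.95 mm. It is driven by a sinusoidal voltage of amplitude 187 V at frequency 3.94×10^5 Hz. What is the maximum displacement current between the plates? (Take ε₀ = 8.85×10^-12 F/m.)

The displacement current equals the conduction current C dV/dt, which peaks at C V₀ ω.
With C = ε₀A/d = (8.85×10^-12)(1.73×10^-3)/(4.95×10^-3) = 3.093×10^-12 F and ω = 2πf = 2.476×10^6 rad/s, I_d,max = (3.093×10^-12)(187)(2.476×10^6) = 1.43×10^-3 A.

1.43×10^-3 A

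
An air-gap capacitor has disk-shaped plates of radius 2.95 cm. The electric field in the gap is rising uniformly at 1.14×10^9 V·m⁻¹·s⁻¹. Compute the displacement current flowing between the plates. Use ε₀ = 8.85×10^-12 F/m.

The displacement current is ε₀ times dΦ_E/dt = ε₀ A dE/dt = (8.85×10^-12)(2.734×10^-3)(1.14×10^9) = 2.76×10^-5 A.

2.76×10^-5 A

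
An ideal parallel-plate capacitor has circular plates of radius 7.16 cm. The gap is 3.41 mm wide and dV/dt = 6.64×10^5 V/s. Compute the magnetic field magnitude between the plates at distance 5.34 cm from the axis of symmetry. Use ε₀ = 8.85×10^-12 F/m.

With E = V/d, dE/dt = 1.947×10^8 V/(m·s) and πR² = 0.01611 m², giving I_d = ε₀ πR² dE/dt = 2.776×10^-5 A.
∮B·dl = μ₀ I_d,enc with I_d,enc = I_d r²/R² = 1.544×10^-5 A; so B = μ₀ I_d,enc/(2πr) = 5.78×10^-11 T.

5.78×10^-11 T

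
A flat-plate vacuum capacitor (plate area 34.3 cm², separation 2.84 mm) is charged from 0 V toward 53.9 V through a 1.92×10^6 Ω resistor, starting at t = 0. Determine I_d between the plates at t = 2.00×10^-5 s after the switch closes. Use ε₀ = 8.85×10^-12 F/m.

1.06×10^-5 A

C = ε₀A/d = (8.85×10^-12)(3.43×10^-3)/(2.84×10^-3) = 1.069×10^-11 F and τ = RC = 2.052×10^-5 s. I_d in the gap equals the RC charging current.
I_d(t) = (V₀/R) e^(−t/τ) = 2.807×10^-5 · e^(−0.9747) = 1.06×10^-5 A.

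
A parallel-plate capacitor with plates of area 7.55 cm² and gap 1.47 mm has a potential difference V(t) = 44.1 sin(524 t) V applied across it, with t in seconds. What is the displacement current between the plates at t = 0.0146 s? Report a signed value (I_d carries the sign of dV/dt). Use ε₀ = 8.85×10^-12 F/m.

dV/dt = (44.1)(524)·cos(7.6504) = 4672 V/s.
I_d = C dV/dt with C = ε₀A/d = (8.85×10^-12)(7.55×10^-4)/(1.47×10^-3) = 4.545×10^-12 F, so I_d = (4.545×10^-12)(4672) = 2.12×10^-8 A.

2.12×10^-8 A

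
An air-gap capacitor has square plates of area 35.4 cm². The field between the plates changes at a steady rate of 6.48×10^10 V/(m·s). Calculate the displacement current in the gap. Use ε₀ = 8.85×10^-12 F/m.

2.03×10^-3 A

I_d = ε₀ A (dE/dt) = (8.85×10^-12)(3.54×10^-3 m²)(6.48×10^10) = 2.03×10^-3 A.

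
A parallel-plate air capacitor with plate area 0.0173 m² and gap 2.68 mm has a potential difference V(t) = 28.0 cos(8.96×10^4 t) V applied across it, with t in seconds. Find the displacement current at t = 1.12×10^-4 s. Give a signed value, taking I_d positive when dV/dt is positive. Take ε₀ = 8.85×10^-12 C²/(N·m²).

dV/dt = (28.0)(8.96×10^4)·−sin(10.0352) = 1.438×10^6 V/s.
I_d = C dV/dt with C = ε₀A/d = (8.85×10^-12)(0.0173)/(2.68×10^-3) = 5.713×10^-11 F, so I_d = (5.713×10^-11)(1.438×10^6) = 8.22×10^-5 A.

8.22×10^-5 A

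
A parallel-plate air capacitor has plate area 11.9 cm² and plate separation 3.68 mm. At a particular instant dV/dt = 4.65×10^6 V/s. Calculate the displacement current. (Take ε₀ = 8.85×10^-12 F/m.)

The displacement current equals the charging current C dV/dt. With C = ε₀A/d = (8.85×10^-12)(1.19×10^-3)/(3.68×10^-3) = 2.862×10^-12 F, I_d = (2.862×10^-12)(4.65×10^6) = 1.33×10^-5 A.

1.33×10^-5 A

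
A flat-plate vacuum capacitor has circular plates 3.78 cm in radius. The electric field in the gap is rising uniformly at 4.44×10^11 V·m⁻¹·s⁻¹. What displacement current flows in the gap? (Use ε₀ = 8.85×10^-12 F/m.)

0.0176 A

I_d = ε₀ A (dE/dt) = (8.85×10^-12)(4.489×10^-3 m²)(4.44×10^11) = 0.0176 A.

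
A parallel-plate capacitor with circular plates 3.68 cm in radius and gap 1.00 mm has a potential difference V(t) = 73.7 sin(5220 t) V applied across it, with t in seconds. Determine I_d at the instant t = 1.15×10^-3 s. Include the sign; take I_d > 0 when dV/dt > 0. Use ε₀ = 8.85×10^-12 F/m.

1.39×10^-5 A

dE/dt = (V₀ω/d)·cos(ωt) with ωt = 6.003 rad: (73.7)(5220)(0.9610)/(1.00×10^-3) = 3.697×10^8 V/(m·s).
I_d = ε₀ A dE/dt = (8.85×10^-12)(4.254×10^-3)(3.697×10^8) = 1.39×10^-5 A.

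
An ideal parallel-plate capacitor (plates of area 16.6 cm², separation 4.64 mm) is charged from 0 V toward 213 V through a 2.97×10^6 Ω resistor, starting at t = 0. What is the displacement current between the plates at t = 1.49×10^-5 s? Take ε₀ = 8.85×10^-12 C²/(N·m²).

C = ε₀A/d = (8.85×10^-12)(1.66×10^-3)/(4.64×10^-3) = 3.166×10^-12 F and τ = RC = 9.403×10^-6 s. I_d in the gap equals the RC charging current.
I_d(t) = (V₀/R) e^(−t/τ) = 7.172×10^-5 · e^(−1.585) = 1.47×10^-5 A.

1.47×10^-5 A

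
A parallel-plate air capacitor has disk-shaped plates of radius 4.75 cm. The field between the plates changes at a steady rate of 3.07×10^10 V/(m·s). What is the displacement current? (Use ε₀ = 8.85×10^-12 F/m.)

1.93×10^-3 A

With a uniform field, Φ_E = EA, so I_d = ε₀ A dE/dt = 1.93×10^-3 A.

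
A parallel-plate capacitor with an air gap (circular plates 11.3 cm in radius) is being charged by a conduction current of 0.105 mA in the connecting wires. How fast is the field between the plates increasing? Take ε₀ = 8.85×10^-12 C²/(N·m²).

The displacement current between the plates equals the conduction current, I_d = 0.105 mA.
Then dE/dt = I_d/(ε₀A) = 2.96×10^8 V/(m·s).

2.96×10^8 V/(m·s)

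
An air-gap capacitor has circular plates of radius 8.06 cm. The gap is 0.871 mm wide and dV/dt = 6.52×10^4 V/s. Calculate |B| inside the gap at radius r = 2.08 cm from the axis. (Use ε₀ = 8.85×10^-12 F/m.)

With E = V/d, dE/dt = 7.486×10^7 V/(m·s) and πR² = 0.02041 m², giving I_d = ε₀ πR² dE/dt = 1.352×10^-5 A.
An Ampèrian loop of radius r encloses a fraction (r/R)² of I_d. Then B·2πr = μ₀ I_d (r/R)², giving B = μ₀ I_d r/(2πR²) = 8.66×10^-12 T.

8.66×10^-12 T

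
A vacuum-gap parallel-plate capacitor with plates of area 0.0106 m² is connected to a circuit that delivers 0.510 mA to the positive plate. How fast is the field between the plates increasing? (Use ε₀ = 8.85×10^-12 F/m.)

5.44×10^9 V/(m·s)

The displacement current between the plates equals the conduction current, I_d = 0.510 mA.
Then dE/dt = I_d/(ε₀A) = 5.44×10^9 V/(m·s).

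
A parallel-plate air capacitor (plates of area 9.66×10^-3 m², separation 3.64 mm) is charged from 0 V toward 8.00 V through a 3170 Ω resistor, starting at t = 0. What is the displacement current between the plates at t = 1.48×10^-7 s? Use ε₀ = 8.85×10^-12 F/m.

3.46×10^-4 A

C = ε₀A/d = (8.85×10^-12)(9.66×10^-3)/(3.64×10^-3) = 2.349×10^-11 F, so τ = RC = 7.446×10^-8 s.
The conduction current is I(t) = (V₀/R) e^(−t/τ), and the displacement current between the plates equals it.
t/τ = 1.988; I_d = (8.00/3170) · e^(−1.988) = (2.524×10^-3)(0.1370) = 3.46×10^-4 A.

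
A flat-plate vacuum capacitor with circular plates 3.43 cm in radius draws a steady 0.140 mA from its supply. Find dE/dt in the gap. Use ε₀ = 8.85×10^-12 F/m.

4.28×10^9 V/(m·s)

By continuity, I_d in the gap equals the 0.140 mA flowing in the wire.
Then dE/dt = I_d/(ε₀A) = 4.28×10^9 V/(m·s).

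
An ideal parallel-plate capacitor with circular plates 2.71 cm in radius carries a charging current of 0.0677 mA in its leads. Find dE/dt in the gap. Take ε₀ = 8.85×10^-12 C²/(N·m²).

3.32×10^9 V/(m·s)

The displacement current between the plates equals the conduction current, I_d = 0.0677 mA.
Inverting I_d = ε₀ A dE/dt gives dE/dt = 6.77×10^-5 / (8.85×10^-12 · 2.307×10^-3) = 3.32×10^9 V/(m·s).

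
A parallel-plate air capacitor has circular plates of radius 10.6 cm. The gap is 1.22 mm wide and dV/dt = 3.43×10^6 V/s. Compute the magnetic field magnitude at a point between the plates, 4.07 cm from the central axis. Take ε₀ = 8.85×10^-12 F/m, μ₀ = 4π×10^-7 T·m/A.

With E = V/d, dE/dt = 2.811×10^9 V/(m·s) and πR² = 0.03530 m², giving I_d = ε₀ πR² dE/dt = 8.782×10^-4 A.
An Ampèrian loop of radius r encloses a fraction (r/R)² of I_d. Then B·2πr = μ₀ I_d (r/R)², giving B = μ₀ I_d r/(2πR²) = 6.36×10^-10 T.

6.36×10^-10 T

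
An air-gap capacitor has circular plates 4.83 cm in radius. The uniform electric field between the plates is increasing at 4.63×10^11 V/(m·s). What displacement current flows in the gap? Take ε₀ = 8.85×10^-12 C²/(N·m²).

The displacement current is ε₀ times dΦ_E/dt = ε₀ A dE/dt = (8.85×10^-12)(7.329×10^-3)(4.63×10^11) = 0.0300 A.

0.0300 A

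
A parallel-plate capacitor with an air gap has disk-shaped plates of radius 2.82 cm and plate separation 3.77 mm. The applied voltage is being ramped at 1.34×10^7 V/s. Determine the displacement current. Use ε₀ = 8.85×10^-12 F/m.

E = V/d so dE/dt = (dV/dt)/d = 3.554×10^9 V/(m·s), and I_d = ε₀ A dE/dt = (8.85×10^-12)(2.498×10^-3)(3.554×10^9) = 7.86×10^-5 A.

7.86×10^-5 A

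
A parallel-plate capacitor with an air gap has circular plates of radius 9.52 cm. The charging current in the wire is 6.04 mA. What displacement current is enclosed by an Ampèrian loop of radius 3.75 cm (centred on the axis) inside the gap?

9.37×10^-4 A

By continuity the displacement current in the gap matches the conduction current: I_d = 6.04×10^-3 A.
The field is uniform, so I_d,enc = I_d (r/R)² = (6.04×10^-3)(3.75/9.52)² = 9.37×10^-4 A.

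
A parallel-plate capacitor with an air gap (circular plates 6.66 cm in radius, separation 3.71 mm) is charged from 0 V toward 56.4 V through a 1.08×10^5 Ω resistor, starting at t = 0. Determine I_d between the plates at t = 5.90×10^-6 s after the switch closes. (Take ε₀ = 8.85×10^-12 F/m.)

C = ε₀A/d = (8.85×10^-12)(0.01393)/(3.71×10^-3) = 3.323×10^-11 F and τ = RC = 3.589×10^-6 s. I_d in the gap equals the RC charging current.
I_d(t) = (V₀/R) e^(−t/τ) = 5.222×10^-4 · e^(−1.644) = 1.01×10^-4 A.

1.01×10^-4 A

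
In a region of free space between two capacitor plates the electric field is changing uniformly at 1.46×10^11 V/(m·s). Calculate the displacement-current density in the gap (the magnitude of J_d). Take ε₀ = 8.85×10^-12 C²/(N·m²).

The displacement-current density is ε₀ ∂E/∂t = (8.85×10^-12)(1.46×10^11) = 1.29 A/m².

1.29 A/m²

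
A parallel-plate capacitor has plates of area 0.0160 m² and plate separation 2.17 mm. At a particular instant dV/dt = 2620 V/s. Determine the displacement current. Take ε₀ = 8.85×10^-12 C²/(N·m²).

The displacement current equals the charging current C dV/dt. With C = ε₀A/d = (8.85×10^-12)(0.0160)/(2.17×10^-3) = 6.525×10^-11 F, I_d = (6.525×10^-11)(2620) = 1.71×10^-7 A.

1.71×10^-7 A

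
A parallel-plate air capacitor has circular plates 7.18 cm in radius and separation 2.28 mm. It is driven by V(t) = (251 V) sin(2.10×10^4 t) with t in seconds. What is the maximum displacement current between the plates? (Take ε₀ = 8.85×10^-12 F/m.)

3.31×10^-4 A

The displacement current equals the conduction current C dV/dt, which peaks at C V₀ ω.
With C = ε₀A/d = (8.85×10^-12)(0.01620)/(2.28×10^-3) = 6.288×10^-11 F and ω = 2.10×10^4 rad/s, I_d,max = (6.288×10^-11)(251)(2.10×10^4) = 3.31×10^-4 A.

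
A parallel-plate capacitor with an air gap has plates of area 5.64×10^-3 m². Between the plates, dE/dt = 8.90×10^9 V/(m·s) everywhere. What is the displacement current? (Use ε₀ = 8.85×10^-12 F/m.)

I_d = ε₀ A (dE/dt) = (8.85×10^-12)(5.64×10^-3 m²)(8.90×10^9) = 4.44×10^-4 A.

4.44×10^-4 A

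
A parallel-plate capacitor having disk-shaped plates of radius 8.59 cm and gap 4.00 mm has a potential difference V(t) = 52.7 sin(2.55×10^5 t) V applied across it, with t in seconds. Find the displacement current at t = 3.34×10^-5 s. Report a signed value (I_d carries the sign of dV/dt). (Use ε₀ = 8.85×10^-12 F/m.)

-4.24×10^-4 A

dE/dt = (V₀ω/d)·cos(ωt) with ωt = 8.517 rad: (52.7)(2.55×10^5)(-0.6155)/(4.00×10^-3) = -2.068×10^9 V/(m·s).
I_d = ε₀ A dE/dt = (8.85×10^-12)(0.02318)(-2.068×10^9) = -4.24×10^-4 A.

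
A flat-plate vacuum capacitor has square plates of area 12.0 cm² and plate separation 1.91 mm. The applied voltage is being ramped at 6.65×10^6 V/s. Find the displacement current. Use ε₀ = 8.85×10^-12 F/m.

3.70×10^-5 A

C = ε₀A/d = (8.85×10^-12)(1.20×10^-3)/(1.91×10^-3) = 5.560×10^-12 F.
I_d = C dV/dt = (5.560×10^-12)(6.65×10^6) = 3.70×10^-5 A.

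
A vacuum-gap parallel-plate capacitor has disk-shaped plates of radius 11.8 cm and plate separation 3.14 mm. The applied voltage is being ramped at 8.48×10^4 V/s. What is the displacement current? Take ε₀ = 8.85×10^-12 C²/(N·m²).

E = V/d so dE/dt = (dV/dt)/d = 2.701×10^7 V/(m·s), and I_d = ε₀ A dE/dt = (8.85×10^-12)(0.04374)(2.701×10^7) = 1.05×10^-5 A.

1.05×10^-5 A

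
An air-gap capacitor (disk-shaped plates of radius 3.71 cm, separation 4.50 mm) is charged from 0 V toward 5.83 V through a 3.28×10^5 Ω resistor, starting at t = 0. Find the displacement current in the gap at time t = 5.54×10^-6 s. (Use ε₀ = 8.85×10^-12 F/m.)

2.44×10^-6 A

C = ε₀A/d = (8.85×10^-12)(4.324×10^-3)/(4.50×10^-3) = 8.504×10^-12 F and τ = RC = 2.789×10^-6 s. I_d in the gap equals the RC charging current.
I_d(t) = (V₀/R) e^(−t/τ) = 1.777×10^-5 · e^(−1.986) = 2.44×10^-6 A.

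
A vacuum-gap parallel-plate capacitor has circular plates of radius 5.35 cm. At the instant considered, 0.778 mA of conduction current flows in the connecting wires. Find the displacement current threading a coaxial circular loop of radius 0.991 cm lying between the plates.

By continuity the displacement current in the gap matches the conduction current: I_d = 7.78×10^-4 A.
Through an area πr² the displacement current is I_d·(πr²/πR²) = I_d (r/R)² = 2.67×10^-5 A.

2.67×10^-5 A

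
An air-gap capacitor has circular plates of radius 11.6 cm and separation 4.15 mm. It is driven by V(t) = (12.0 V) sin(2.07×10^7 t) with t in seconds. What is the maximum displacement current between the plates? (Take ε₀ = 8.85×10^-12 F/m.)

0.0224 A

C = ε₀A/d = (8.85×10^-12)(0.04227)/(4.15×10^-3) = 9.014×10^-11 F; ω = 2.07×10^7 rad/s.
I_d = C dV/dt, so |I_d|_max = C V₀ ω = (9.014×10^-11)(12.0)(2.07×10^7) = 0.0224 A.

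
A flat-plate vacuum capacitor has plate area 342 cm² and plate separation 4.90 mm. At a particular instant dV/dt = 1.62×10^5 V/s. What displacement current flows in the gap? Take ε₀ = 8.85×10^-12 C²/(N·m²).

C = ε₀A/d = (8.85×10^-12)(0.0342)/(4.90×10^-3) = 6.177×10^-11 F.
I_d = C dV/dt = (6.177×10^-11)(1.62×10^5) = 1.00×10^-5 A.

1.00×10^-5 A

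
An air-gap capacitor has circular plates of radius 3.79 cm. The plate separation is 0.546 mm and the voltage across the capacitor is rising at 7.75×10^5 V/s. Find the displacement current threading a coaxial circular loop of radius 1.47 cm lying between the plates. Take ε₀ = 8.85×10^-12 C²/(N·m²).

dE/dt = (dV/dt)/d = 1.419×10^9 V/(m·s); I_d = ε₀(πR²)(dE/dt) = (8.85×10^-12)(4.513×10^-3)(1.419×10^9) = 5.667×10^-5 A.
The field is uniform, so I_d,enc = I_d (r/R)² = (5.667×10^-5)(1.47/3.79)² = 8.53×10^-6 A.

8.53×10^-6 A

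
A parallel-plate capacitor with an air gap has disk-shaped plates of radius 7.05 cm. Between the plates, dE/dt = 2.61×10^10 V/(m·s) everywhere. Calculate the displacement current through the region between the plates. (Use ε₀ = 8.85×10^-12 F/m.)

3.61×10^-3 A

With a uniform field, Φ_E = EA, so I_d = ε₀ A dE/dt = 3.61×10^-3 A.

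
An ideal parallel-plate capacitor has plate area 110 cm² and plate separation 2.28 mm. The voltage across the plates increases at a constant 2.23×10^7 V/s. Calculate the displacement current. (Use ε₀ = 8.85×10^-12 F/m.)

The displacement current equals the charging current C dV/dt. With C = ε₀A/d = (8.85×10^-12)(0.0110)/(2.28×10^-3) = 4.270×10^-11 F, I_d = (4.270×10^-11)(2.23×10^7) = 9.52×10^-4 A.

9.52×10^-4 A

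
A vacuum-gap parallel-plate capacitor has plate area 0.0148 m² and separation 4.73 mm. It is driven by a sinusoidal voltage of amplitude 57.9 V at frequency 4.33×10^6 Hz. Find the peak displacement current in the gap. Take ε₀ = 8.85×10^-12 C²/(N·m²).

(dE/dt)_max = V₀ω/d = 3.331×10^11 V/(m·s); ω = 2πf = 2.721×10^7 rad/s.
I_d,max = ε₀ A (dE/dt)_max = (8.85×10^-12)(0.0148)(3.331×10^11) = 0.0436 A.

0.0436 A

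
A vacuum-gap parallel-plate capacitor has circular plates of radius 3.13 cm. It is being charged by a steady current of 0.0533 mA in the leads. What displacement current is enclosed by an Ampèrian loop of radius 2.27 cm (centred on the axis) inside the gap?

No conduction current crosses the gap, so I_d there equals the 5.33×10^-5 A in the leads.
Since J_d is uniform, the enclosed fraction is (r/R)² = 0.5260, giving I_d,enc = 2.80×10^-5 A.

2.80×10^-5 A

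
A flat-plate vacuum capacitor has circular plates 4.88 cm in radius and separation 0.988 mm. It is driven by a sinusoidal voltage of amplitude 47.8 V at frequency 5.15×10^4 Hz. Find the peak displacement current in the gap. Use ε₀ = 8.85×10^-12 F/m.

1.04×10^-3 A

C = ε₀A/d = (8.85×10^-12)(7.482×10^-3)/(9.88×10^-4) = 6.702×10^-11 F; ω = 2πf = 3.236×10^5 rad/s.
I_d = C dV/dt, so |I_d|_max = C V₀ ω = (6.702×10^-11)(47.8)(3.236×10^5) = 1.04×10^-3 A.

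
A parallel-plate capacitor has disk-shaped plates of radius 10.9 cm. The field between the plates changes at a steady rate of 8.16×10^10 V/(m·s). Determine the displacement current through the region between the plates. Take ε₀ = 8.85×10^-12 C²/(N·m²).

0.0270 A

With a uniform field, Φ_E = EA, so I_d = ε₀ A dE/dt = 0.0270 A.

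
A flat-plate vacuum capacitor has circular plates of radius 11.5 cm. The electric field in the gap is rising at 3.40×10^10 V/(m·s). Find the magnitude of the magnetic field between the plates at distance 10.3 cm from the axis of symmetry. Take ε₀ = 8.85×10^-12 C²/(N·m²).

1.95×10^-8 T

Through the whole plate area (πR² = 0.04155 m²), I_d = ε₀ πR² dE/dt = 0.01250 A.
∮B·dl = μ₀ I_d,enc with I_d,enc = I_d r²/R² = 0.01003 A; so B = μ₀ I_d,enc/(2πr) = 1.95×10^-8 T.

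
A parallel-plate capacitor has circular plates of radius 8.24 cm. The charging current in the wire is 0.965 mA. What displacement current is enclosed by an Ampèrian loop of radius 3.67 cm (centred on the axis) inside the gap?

No conduction current crosses the gap, so I_d there equals the 9.65×10^-4 A in the leads.
Through an area πr² the displacement current is I_d·(πr²/πR²) = I_d (r/R)² = 1.91×10^-4 A.

1.91×10^-4 A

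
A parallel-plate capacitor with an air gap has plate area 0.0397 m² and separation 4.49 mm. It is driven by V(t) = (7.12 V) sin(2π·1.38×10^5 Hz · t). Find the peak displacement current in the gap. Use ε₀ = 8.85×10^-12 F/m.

4.83×10^-4 A

C = ε₀A/d = (8.85×10^-12)(0.0397)/(4.49×10^-3) = 7.825×10^-11 F; ω = 2πf = 8.671×10^5 rad/s.
I_d = C dV/dt, so |I_d|_max = C V₀ ω = (7.825×10^-11)(7.12)(8.671×10^5) = 4.83×10^-4 A.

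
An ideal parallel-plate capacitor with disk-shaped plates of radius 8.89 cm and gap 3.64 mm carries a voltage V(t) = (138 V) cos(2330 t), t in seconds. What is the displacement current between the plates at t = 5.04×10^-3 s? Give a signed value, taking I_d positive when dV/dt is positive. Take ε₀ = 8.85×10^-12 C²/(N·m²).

1.42×10^-5 A

C = ε₀A/d = (8.85×10^-12)(0.02483)/(3.64×10^-3) = 6.037×10^-11 F. dV/dt = V₀ω·−sin(ωt); at ωt = 11.7432 rad this factor is 0.7333.
I_d = C dV/dt = (6.037×10^-11)(138)(2330)(0.7333) = 1.42×10^-5 A.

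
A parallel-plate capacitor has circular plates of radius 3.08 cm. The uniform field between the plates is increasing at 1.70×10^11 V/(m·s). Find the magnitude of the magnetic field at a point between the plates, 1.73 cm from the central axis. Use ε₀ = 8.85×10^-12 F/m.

1.64×10^-8 T

Total displacement current: I_d = ε₀(πR²)(dE/dt) = (8.85×10^-12)(2.980×10^-3)(1.70×10^11) = 4.483×10^-3 A.
For r < R the Ampère–Maxwell law gives B(2πr) = μ₀ I_d (r²/R²), so B = μ₀ I_d r/(2πR²) = (4π×10^-7)(4.483×10^-3)(0.0173)/(2π·0.0308²) = 1.64×10^-8 T.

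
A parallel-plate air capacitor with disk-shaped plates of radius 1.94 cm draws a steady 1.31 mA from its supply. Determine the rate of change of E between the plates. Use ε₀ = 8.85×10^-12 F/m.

Charge continuity gives I_d = I = 1.31×10^-3 A between the plates.
Inverting I_d = ε₀ A dE/dt gives dE/dt = 1.31×10^-3 / (8.85×10^-12 · 1.182×10^-3) = 1.25×10^11 V/(m·s).

1.25×10^11 V/(m·s)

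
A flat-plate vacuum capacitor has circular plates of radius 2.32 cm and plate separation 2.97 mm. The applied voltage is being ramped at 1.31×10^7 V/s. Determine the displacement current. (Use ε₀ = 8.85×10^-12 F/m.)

E = V/d so dE/dt = (dV/dt)/d = 4.411×10^9 V/(m·s), and I_d = ε₀ A dE/dt = (8.85×10^-12)(1.691×10^-3)(4.411×10^9) = 6.60×10^-5 A.

6.60×10^-5 A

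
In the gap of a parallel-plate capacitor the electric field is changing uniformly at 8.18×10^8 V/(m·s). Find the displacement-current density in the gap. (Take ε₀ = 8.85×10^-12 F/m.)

7.24×10^-3 A/m²

The displacement-current density is ε₀ ∂E/∂t = (8.85×10^-12)(8.18×10^8) = 7.24×10^-3 A/m².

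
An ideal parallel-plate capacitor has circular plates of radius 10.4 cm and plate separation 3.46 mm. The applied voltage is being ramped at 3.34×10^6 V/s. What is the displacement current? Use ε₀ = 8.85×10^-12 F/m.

2.90×10^-4 A

The displacement current equals the charging current C dV/dt. With C = ε₀A/d = (8.85×10^-12)(0.03398)/(3.46×10^-3) = 8.691×10^-11 F, I_d = (8.691×10^-11)(3.34×10^6) = 2.90×10^-4 A.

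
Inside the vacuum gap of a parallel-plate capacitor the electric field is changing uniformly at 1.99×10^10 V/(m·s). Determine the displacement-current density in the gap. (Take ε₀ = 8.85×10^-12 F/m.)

The displacement-current density is ε₀ ∂E/∂t = (8.85×10^-12)(1.99×10^10) = 0.176 A/m².

0.176 A/m²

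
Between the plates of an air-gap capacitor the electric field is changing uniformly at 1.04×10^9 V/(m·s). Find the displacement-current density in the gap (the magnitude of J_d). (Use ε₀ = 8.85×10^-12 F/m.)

9.20×10^-3 A/m²

J_d = ε₀ dE/dt = (8.85×10^-12)(1.04×10^9) = 9.20×10^-3 A/m².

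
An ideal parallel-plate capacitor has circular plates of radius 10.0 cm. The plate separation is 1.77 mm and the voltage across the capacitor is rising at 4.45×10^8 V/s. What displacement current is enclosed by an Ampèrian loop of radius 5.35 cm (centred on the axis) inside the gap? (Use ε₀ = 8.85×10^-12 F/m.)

With E = V/d, dE/dt = 2.514×10^11 V/(m·s) and πR² = 0.03142 m², giving I_d = ε₀ πR² dE/dt = 0.06991 A.
The field is uniform, so I_d,enc = I_d (r/R)² = (0.06991)(5.35/10.0)² = 0.0200 A.

0.0200 A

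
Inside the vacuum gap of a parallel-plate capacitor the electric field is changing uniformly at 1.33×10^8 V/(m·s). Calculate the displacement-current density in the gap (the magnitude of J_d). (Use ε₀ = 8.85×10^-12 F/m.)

1.18×10^-3 A/m²

J_d = ε₀ dE/dt = (8.85×10^-12)(1.33×10^8) = 1.18×10^-3 A/m².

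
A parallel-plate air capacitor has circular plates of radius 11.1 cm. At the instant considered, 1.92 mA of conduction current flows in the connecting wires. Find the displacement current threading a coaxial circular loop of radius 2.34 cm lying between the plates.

8.53×10^-5 A

No conduction current crosses the gap, so I_d there equals the 1.92×10^-3 A in the leads.
Since J_d is uniform, the enclosed fraction is (r/R)² = 0.04444, giving I_d,enc = 8.53×10^-5 A.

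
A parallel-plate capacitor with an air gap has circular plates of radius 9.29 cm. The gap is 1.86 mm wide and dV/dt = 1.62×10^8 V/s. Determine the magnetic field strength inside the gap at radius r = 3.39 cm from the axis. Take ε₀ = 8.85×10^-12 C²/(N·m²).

1.64×10^-8 T

I_d = C dV/dt with C = ε₀πR²/d = 1.290×10^-10 F, so I_d = (1.290×10^-10)(1.62×10^8) = 0.02090 A.
For r < R the Ampère–Maxwell law gives B(2πr) = μ₀ I_d (r²/R²), so B = μ₀ I_d r/(2πR²) = (4π×10^-7)(0.02090)(0.0339)/(2π·0.0929²) = 1.64×10^-8 T.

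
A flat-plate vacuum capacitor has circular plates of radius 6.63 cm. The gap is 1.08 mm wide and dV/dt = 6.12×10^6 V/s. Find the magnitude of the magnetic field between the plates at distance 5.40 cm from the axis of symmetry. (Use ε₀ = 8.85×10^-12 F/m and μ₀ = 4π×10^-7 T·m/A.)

1.70×10^-9 T

I_d = C dV/dt with C = ε₀πR²/d = 1.132×10^-10 F, so I_d = (1.132×10^-10)(6.12×10^6) = 6.928×10^-4 A.
An Ampèrian loop of radius r encloses a fraction (r/R)² of I_d. Then B·2πr = μ₀ I_d (r/R)², giving B = μ₀ I_d r/(2πR²) = 1.70×10^-9 T.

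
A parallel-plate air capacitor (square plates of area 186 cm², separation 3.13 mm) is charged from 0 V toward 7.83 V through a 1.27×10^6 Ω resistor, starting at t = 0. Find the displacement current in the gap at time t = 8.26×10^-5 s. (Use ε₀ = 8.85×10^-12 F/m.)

1.79×10^-6 A

C = ε₀A/d = (8.85×10^-12)(0.0186)/(3.13×10^-3) = 5.259×10^-11 F and τ = RC = 6.679×10^-5 s. I_d in the gap equals the RC charging current.
I_d(t) = (V₀/R) e^(−t/τ) = 6.165×10^-6 · e^(−1.237) = 1.79×10^-6 A.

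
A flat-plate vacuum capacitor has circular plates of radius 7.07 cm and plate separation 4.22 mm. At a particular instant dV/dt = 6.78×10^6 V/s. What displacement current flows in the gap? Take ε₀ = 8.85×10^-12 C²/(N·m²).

C = ε₀A/d = (8.85×10^-12)(0.01570)/(4.22×10^-3) = 3.293×10^-11 F.
I_d = C dV/dt = (3.293×10^-11)(6.78×10^6) = 2.23×10^-4 A.

2.23×10^-4 A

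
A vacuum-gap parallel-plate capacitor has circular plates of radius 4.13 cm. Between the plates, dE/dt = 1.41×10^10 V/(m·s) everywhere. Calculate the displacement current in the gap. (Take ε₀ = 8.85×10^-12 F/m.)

With a uniform field, Φ_E = EA, so I_d = ε₀ A dE/dt = 6.69×10^-4 A.

6.69×10^-4 A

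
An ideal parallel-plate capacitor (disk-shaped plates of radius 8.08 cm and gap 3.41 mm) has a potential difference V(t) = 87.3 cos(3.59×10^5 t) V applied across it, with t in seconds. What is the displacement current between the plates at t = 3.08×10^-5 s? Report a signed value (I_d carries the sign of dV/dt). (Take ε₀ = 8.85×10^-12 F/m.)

1.67×10^-3 A

C = ε₀A/d = (8.85×10^-12)(0.02051)/(3.41×10^-3) = 5.323×10^-11 F. dV/dt = V₀ω·−sin(ωt); at ωt = 11.0572 rad this factor is 0.9981.
I_d = C dV/dt = (5.323×10^-11)(87.3)(3.59×10^5)(0.9981) = 1.67×10^-3 A.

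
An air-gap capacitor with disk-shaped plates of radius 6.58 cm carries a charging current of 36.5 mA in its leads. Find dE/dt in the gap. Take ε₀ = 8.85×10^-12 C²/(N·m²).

3.03×10^11 V/(m·s)

The displacement current between the plates equals the conduction current, I_d = 36.5 mA.
Then dE/dt = I_d/(ε₀A) = 3.03×10^11 V/(m·s).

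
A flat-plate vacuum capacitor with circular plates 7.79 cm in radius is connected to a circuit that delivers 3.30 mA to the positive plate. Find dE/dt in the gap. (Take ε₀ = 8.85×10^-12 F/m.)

By continuity, I_d in the gap equals the 3.30 mA flowing in the wire.
Then dE/dt = I_d/(ε₀A) = 1.96×10^10 V/(m·s).

1.96×10^10 V/(m·s)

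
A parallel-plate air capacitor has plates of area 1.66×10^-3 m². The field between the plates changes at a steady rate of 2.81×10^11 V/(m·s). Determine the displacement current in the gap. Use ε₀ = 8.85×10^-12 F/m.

4.13×10^-3 A

The displacement current is ε₀ times dΦ_E/dt = ε₀ A dE/dt = (8.85×10^-12)(1.66×10^-3)(2.81×10^11) = 4.13×10^-3 A.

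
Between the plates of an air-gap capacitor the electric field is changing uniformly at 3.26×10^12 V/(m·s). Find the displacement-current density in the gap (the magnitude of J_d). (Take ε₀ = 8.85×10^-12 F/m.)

28.9 A/m²

J_d = ε₀ dE/dt = (8.85×10^-12)(3.26×10^12) = 28.9 A/m².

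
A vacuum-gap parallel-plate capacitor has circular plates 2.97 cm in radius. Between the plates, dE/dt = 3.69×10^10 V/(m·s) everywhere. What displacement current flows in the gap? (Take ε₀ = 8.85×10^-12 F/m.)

9.05×10^-4 A

I_d = ε₀ A (dE/dt) = (8.85×10^-12)(2.771×10^-3 m²)(3.69×10^10) = 9.05×10^-4 A.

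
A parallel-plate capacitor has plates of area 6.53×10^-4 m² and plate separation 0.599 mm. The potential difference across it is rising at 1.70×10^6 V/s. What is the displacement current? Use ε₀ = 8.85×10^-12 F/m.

The field between the plates is E = V/d, so dE/dt = (1.70×10^6)/(5.99×10^-4 m) = 2.838×10^9 V/(m·s).
I_d = ε₀ A (dE/dt) = (8.85×10^-12)(6.53×10^-4)(2.838×10^9) = 1.64×10^-5 A.

1.64×10^-5 A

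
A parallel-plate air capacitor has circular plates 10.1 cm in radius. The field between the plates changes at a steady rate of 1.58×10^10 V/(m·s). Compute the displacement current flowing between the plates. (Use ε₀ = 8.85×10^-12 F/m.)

With a uniform field, Φ_E = EA, so I_d = ε₀ A dE/dt = 4.48×10^-3 A.

4.48×10^-3 A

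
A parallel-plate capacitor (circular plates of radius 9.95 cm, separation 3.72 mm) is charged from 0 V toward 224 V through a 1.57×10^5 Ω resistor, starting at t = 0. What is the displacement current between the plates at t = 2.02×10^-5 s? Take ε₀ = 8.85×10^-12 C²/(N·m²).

2.51×10^-4 A

With C = ε₀A/d = (8.85×10^-12)(0.03110)/(3.72×10^-3) = 7.399×10^-11 F, the time constant is τ = RC = 1.162×10^-5 s, so t/τ = 1.738 and e^(−t/τ) = 0.1759.
I_d = I_cond = (V₀/R) e^(−t/τ) = (1.427×10^-3)(0.1759) = 2.51×10^-4 A.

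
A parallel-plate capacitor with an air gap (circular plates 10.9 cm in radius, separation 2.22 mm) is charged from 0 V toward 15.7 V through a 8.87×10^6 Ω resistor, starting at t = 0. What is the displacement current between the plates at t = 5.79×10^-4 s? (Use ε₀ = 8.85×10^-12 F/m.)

C = ε₀A/d = (8.85×10^-12)(0.03733)/(2.22×10^-3) = 1.488×10^-10 F and τ = RC = 1.320×10^-3 s. I_d in the gap equals the RC charging current.
I_d(t) = (V₀/R) e^(−t/τ) = 1.770×10^-6 · e^(−0.4386) = 1.14×10^-6 A.

1.14×10^-6 A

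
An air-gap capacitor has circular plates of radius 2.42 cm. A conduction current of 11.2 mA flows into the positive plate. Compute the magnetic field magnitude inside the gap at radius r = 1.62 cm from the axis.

6.20×10^-8 T

By continuity the displacement current in the gap matches the conduction current: I_d = 0.0112 A.
An Ampèrian loop of radius r encloses a fraction (r/R)² of I_d. Then B·2πr = μ₀ I_d (r/R)², giving B = μ₀ I_d r/(2πR²) = 6.20×10^-8 T.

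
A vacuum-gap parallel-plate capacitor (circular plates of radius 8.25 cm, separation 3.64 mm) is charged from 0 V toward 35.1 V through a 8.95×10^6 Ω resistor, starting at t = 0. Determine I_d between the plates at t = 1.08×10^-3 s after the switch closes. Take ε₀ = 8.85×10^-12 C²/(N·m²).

3.85×10^-7 A

With C = ε₀A/d = (8.85×10^-12)(0.02138)/(3.64×10^-3) = 5.198×10^-11 F, the time constant is τ = RC = 4.652×10^-4 s, so t/τ = 2.322 and e^(−t/τ) = 0.09808.
I_d = I_cond = (V₀/R) e^(−t/τ) = (3.922×10^-6)(0.09808) = 3.85×10^-7 A.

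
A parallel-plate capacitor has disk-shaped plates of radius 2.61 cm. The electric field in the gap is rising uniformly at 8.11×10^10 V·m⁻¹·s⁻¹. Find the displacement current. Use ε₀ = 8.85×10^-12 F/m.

1.54×10^-3 A

With a uniform field, Φ_E = EA, so I_d = ε₀ A dE/dt = 1.54×10^-3 A.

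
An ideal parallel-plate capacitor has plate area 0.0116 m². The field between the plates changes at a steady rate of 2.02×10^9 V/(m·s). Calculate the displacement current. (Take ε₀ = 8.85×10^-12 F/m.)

The displacement current is ε₀ times dΦ_E/dt = ε₀ A dE/dt = (8.85×10^-12)(0.0116)(2.02×10^9) = 2.07×10^-4 A.

2.07×10^-4 A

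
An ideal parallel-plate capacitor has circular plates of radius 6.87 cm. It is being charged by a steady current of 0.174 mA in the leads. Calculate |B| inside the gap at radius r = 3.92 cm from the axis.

2.89×10^-10 T

By continuity the displacement current in the gap matches the conduction current: I_d = 1.74×10^-4 A.
An Ampèrian loop of radius r encloses a fraction (r/R)² of I_d. Then B·2πr = μ₀ I_d (r/R)², giving B = μ₀ I_d r/(2πR²) = 2.89×10^-10 T.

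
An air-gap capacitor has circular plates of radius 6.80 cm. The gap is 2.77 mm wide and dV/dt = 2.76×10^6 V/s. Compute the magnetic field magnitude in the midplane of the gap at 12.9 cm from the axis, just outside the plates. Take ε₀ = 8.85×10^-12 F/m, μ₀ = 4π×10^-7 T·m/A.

dE/dt = (dV/dt)/d = 9.964×10^8 V/(m·s); I_d = ε₀(πR²)(dE/dt) = (8.85×10^-12)(0.01453)(9.964×10^8) = 1.281×10^-4 A.
With r > R the enclosed displacement current is the full I_d; B = μ₀ I_d / (2πr) = 1.99×10^-10 T.

1.99×10^-10 T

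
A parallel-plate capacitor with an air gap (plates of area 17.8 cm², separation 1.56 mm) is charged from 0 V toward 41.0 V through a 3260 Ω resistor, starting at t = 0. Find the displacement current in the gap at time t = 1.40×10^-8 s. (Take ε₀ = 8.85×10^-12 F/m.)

C = ε₀A/d = (8.85×10^-12)(1.78×10^-3)/(1.56×10^-3) = 1.010×10^-11 F and τ = RC = 3.293×10^-8 s. I_d in the gap equals the RC charging current.
I_d(t) = (V₀/R) e^(−t/τ) = 0.01258 · e^(−0.4251) = 8.22×10^-3 A.

8.22×10^-3 A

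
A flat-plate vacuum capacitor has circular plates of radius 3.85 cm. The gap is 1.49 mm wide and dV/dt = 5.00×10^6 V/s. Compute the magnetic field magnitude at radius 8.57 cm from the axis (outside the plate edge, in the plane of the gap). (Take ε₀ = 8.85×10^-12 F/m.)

3.23×10^-10 T

With E = V/d, dE/dt = 3.356×10^9 V/(m·s) and πR² = 4.657×10^-3 m², giving I_d = ε₀ πR² dE/dt = 1.383×10^-4 A.
For r ≥ R the full I_d is enclosed: B = μ₀ I_d/(2πr) = (4π×10^-7)(1.383×10^-4)/(2π·0.0857) = 3.23×10^-10 T.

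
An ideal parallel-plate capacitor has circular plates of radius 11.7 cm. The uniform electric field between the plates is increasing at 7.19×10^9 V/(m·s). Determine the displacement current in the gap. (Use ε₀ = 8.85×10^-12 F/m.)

2.74×10^-3 A

With a uniform field, Φ_E = EA, so I_d = ε₀ A dE/dt = 2.74×10^-3 A.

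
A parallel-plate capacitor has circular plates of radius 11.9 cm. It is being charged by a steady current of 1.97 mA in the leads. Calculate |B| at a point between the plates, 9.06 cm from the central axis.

Between the plates the displacement current equals the wire current: I_d = 1.97 mA = 1.97×10^-3 A.
An Ampèrian loop of radius r encloses a fraction (r/R)² of I_d. Then B·2πr = μ₀ I_d (r/R)², giving B = μ₀ I_d r/(2πR²) = 2.52×10^-9 T.

2.52×10^-9 T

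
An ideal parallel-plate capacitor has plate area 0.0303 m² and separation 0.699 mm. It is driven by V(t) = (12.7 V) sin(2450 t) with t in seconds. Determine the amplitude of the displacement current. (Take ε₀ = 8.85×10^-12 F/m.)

C = ε₀A/d = (8.85×10^-12)(0.0303)/(6.99×10^-4) = 3.836×10^-10 F; ω = 2450 rad/s.
I_d = C dV/dt, so |I_d|_max = C V₀ ω = (3.836×10^-10)(12.7)(2450) = 1.19×10^-5 A.

1.19×10^-5 A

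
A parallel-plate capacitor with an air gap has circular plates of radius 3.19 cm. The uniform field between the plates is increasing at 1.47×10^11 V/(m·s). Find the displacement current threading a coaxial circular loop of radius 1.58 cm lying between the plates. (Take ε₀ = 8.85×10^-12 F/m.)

I_d = ε₀ dΦ_E/dt = ε₀ πR² (dE/dt) = (8.85×10^-12)(3.197×10^-3)(1.47×10^11) = 4.159×10^-3 A through the full plate area.
The field is uniform, so I_d,enc = I_d (r/R)² = (4.159×10^-3)(1.58/3.19)² = 1.02×10^-3 A.

1.02×10^-3 A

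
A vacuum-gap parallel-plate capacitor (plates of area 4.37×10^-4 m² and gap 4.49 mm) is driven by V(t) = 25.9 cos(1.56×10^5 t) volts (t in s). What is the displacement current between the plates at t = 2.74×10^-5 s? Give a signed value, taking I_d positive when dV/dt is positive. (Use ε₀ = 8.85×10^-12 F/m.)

dV/dt = (25.9)(1.56×10^5)·−sin(4.2744) = 3.659×10^6 V/s.
I_d = C dV/dt with C = ε₀A/d = (8.85×10^-12)(4.37×10^-4)/(4.49×10^-3) = 8.613×10^-13 F, so I_d = (8.613×10^-13)(3.659×10^6) = 3.15×10^-6 A.

3.15×10^-6 A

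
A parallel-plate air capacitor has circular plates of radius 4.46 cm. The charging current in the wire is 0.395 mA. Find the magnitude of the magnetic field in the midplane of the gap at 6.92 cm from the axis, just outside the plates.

1.14×10^-9 T

Between the plates the displacement current equals the wire current: I_d = 0.395 mA = 3.95×10^-4 A.
Outside the plates the loop encloses all of I_d, so B·2πr = μ₀ I_d and B = 1.14×10^-9 T.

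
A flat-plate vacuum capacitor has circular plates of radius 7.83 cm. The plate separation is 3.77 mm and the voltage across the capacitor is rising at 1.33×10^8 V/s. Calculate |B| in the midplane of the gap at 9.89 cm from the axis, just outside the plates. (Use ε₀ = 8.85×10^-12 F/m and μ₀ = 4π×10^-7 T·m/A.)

1.22×10^-8 T

I_d = C dV/dt with C = ε₀πR²/d = 4.521×10^-11 F, so I_d = (4.521×10^-11)(1.33×10^8) = 6.013×10^-3 A.
Outside the plates the loop encloses all of I_d, so B·2πr = μ₀ I_d and B = 1.22×10^-8 T.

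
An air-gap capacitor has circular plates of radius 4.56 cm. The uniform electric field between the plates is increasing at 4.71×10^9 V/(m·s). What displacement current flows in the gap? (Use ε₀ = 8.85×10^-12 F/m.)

I_d = ε₀ A (dE/dt) = (8.85×10^-12)(6.533×10^-3 m²)(4.71×10^9) = 2.72×10^-4 A.

2.72×10^-4 A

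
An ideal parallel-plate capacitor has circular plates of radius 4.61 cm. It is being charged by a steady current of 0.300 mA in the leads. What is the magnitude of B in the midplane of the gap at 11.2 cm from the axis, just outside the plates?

5.36×10^-10 T

By continuity the displacement current in the gap matches the conduction current: I_d = 3.00×10^-4 A.
Outside the plates the loop encloses all of I_d, so B·2πr = μ₀ I_d and B = 5.36×10^-10 T.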